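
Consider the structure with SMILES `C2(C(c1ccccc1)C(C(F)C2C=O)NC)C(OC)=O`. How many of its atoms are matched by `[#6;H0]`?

2

The query [#6;H0] means: any carbon with no attached hydrogen.
Check the 20 heavy atoms by environment: 6× C (H1) → no; 1× F (H0) → no; 3× O (H0) → no; 1× N (H1) → no; 2× C (H3) → no; 1× C (H0) → match; 1× c (aromatic, H0) → match; 5× c (aromatic, H1) → no.
Summing the matching environments: 1 + 1 = 2 matching atoms.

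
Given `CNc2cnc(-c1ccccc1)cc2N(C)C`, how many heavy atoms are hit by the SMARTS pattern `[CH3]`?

3

Check the 17 heavy atoms by environment: 1× n (aromatic, H0) → no; 7× c (aromatic, H1) → no; 4× c (aromatic, H0) → no; 1× N (H0) → no; 3× C (H3) → match; 1× N (H1) → no.
That gives 3 matching atoms.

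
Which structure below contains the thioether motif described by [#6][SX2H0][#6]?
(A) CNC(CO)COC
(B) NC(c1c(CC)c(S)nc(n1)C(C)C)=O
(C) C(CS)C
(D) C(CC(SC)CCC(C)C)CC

D

[#6][SX2H0][#6] describes an aliphatic sulfur bridging two carbons with no H on the sulfur (a thioether).
(A) has a methoxy ether (-OCH3) but the bridging atom is O, not S.
(B) has a thiol (-SH) but the sulfur has H1, not H0 bridging two carbons.
(C) has a thiol (-SH) but the sulfur has H1, not H0 bridging two carbons.
(D) contains a methylthio ether (-SCH3), which satisfies every atom and bond constraint.
So the answer is (D).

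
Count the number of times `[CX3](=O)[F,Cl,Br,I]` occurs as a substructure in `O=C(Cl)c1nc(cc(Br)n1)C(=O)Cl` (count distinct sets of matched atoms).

[CX3](=O)[F,Cl,Br,I] is the SMARTS for an acyl halide: a carbonyl carbon bonded to a halogen.
The molecule carries 2 separate instances of an acyl chloride (-C(=O)Cl) meeting every constraint; each maps to a distinct set of atoms, giving 2 matches.

2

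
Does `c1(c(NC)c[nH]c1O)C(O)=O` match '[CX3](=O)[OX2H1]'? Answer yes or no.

The pattern [CX3](=O)[OX2H1] describes an sp2 carbon double-bonded to O and single-bonded to an -OH oxygen — a carboxylic acid.
The molecule carries a carboxylic acid group (-C(=O)OH), whose atoms satisfy every constraint of the query, so the pattern matches.

Yes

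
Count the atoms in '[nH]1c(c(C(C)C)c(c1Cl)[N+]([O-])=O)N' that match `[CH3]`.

2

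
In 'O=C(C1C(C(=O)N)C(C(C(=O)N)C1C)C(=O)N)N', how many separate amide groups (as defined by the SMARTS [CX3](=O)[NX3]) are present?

[CX3](=O)[NX3] is the SMARTS for an amide: a carbonyl carbon bonded to a trivalent nitrogen.
The molecule carries 4 separate instances of a primary amide (-C(=O)NH2) meeting every constraint; each maps to a distinct set of atoms, giving 4 matches.

4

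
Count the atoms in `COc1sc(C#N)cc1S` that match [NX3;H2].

The query [NX3;H2] means: aliphatic N with 3 total connections, two of them H — an -NH2 nitrogen (amine or amide).
Check the 10 heavy atoms by environment: 1× s (aromatic, H0, X2) → no; 3× c (aromatic, H0, X3) → no; 1× c (aromatic, H1, X3) → no; 1× O (H0, X2) → no; 1× C (H3, X4) → no; 1× C (H0, X2) → no; 1× N (H0, X1) → no; 1× S (H1, X2) → no.
No environment satisfies the query, so 0 matching atoms.

0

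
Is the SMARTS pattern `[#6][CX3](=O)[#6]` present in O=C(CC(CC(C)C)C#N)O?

The pattern [#6][CX3](=O)[#6] describes a carbonyl carbon (no H) flanked by two carbons — a ketone.
The closest candidate here is a carboxylic acid group (-C(=O)OH), but one neighbour of the carbonyl carbon is O, not C. No other fragment satisfies the full query, so there is no match.

No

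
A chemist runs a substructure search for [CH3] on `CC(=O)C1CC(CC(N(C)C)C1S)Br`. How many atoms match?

3

The query [CH3] means: aliphatic carbon with exactly three hydrogens.
Check the 14 heavy atoms by environment: 4× C (H1) → no; 2× C (H2) → no; 1× N (H0) → no; 3× C (H3) → match; 1× S (H1) → no; 1× Br (H0) → no; 1× C (H0) → no; 1× O (H0) → no.
That gives 3 matching atoms.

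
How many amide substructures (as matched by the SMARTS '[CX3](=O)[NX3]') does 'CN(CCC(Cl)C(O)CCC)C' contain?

0

[CX3](=O)[NX3] is the SMARTS for an amide: a carbonyl carbon bonded to a trivalent nitrogen.
No fragment in the molecule satisfies every constraint, giving 0 matches.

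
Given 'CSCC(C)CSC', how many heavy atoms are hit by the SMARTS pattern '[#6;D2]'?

The query [#6;D2] means: any carbon bonded to exactly two heavy atoms.
Check the 8 heavy atoms by environment: 2× C (D2) → match; 1× C (D3) → no; 2× S (D2) → no; 3× C (D1) → no.
That gives 2 matching atoms.

2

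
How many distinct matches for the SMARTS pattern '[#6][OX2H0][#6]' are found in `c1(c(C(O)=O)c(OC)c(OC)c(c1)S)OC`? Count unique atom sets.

[#6][OX2H0][#6] is the SMARTS for an ether: an aliphatic oxygen bridging two carbons with no H on the oxygen.
The molecule carries 3 separate instances of a methoxy ether (-OCH3) meeting every constraint; each maps to a distinct set of atoms, giving 3 matches.

3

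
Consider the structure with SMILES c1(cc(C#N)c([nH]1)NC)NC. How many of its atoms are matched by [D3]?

3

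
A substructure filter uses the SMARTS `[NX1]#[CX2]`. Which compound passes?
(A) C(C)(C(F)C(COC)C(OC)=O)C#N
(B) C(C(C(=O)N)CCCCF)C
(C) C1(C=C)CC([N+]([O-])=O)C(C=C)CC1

[NX1]#[CX2] describes a nitrogen triple-bonded to a two-connected carbon (a nitrile).
(A) contains a nitrile (-C#N), which satisfies every atom and bond constraint.
(B) has a primary amide (-C(=O)NH2) but the nitrogen is NX3, not NX1.
(C) has a nitro group (-[N+](=O)[O-]) but there is no C#N triple bond.
So the answer is (A).

A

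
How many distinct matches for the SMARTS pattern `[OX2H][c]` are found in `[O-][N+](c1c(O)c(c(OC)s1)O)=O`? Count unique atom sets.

2

[OX2H][c] is the SMARTS for a phenol: a hydroxyl oxygen attached to an aromatic carbon.
The molecule carries 2 separate instances of a hydroxyl group (-OH) meeting every constraint; each maps to a distinct set of atoms, giving 2 matches.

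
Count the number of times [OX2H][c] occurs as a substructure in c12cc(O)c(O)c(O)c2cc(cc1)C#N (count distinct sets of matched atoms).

3

[OX2H][c] is the SMARTS for a phenol: a hydroxyl oxygen attached to an aromatic carbon.
The molecule carries 3 separate instances of a hydroxyl group (-OH) meeting every constraint; each maps to a distinct set of atoms, giving 3 matches.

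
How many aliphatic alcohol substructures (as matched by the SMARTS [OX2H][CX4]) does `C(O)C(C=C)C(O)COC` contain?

2

[OX2H][CX4] is the SMARTS for an aliphatic alcohol: a hydroxyl oxygen bound to an sp3 (X4) carbon.
The molecule carries 2 separate instances of a hydroxyl group (-OH) meeting every constraint; each maps to a distinct set of atoms, giving 2 matches.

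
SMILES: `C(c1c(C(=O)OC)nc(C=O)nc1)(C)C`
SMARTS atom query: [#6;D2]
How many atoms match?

2

Check the 15 heavy atoms by environment: 2× n (aromatic, D2) → no; 3× c (aromatic, D3) → no; 1× c (aromatic, D2) → match; 2× C (D3) → no; 3× C (D1) → no; 1× C (D2) → match; 2× O (D1) → no; 1× O (D2) → no.
Summing the matching environments: 1 + 1 = 2 matching atoms.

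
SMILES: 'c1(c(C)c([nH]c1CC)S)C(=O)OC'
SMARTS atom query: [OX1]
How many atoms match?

1

Check the 13 heavy atoms by environment: 1× n (aromatic, X3) → no; 4× c (aromatic, X3) → no; 4× C (X4) → no; 1× C (X3) → no; 1× O (X1) → match; 1× O (X2) → no; 1× S (X2) → no.
That gives 1 matching atom.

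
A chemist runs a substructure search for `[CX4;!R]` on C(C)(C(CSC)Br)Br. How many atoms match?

5

Check the 8 heavy atoms by environment: 5× C (X4, acyclic) → match; 2× Br (X1, acyclic) → no; 1× S (X2, acyclic) → no.
That gives 5 matching atoms.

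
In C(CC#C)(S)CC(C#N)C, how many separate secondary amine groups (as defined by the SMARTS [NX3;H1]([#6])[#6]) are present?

0

[NX3;H1]([#6])[#6] is the SMARTS for a secondary amine: a trivalent nitrogen with one H, bonded to two carbons.
No fragment in the molecule satisfies every constraint, giving 0 matches.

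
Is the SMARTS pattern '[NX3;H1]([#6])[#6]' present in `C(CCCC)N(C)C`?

No

The pattern [NX3;H1]([#6])[#6] describes a trivalent nitrogen with one H, bonded to two carbons — a secondary amine.
The closest candidate here is a dimethylamino group (-N(CH3)2), but the nitrogen has H0, not H1. No other fragment satisfies the full query, so there is no match.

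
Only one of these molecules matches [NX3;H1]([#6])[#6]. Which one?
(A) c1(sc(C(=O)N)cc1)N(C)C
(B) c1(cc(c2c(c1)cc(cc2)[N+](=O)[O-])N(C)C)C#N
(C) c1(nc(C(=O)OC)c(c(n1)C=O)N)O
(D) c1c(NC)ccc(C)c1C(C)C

D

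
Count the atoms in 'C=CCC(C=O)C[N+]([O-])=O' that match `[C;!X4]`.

3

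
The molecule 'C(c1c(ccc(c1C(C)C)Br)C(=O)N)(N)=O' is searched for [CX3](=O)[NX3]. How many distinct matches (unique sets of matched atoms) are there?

2

[CX3](=O)[NX3] is the SMARTS for an amide: a carbonyl carbon bonded to a trivalent nitrogen.
The molecule carries 2 separate instances of a primary amide (-C(=O)NH2) meeting every constraint; each maps to a distinct set of atoms, giving 2 matches.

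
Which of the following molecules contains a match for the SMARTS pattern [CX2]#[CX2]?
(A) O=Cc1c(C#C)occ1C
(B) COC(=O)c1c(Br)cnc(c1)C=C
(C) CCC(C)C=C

[CX2]#[CX2] describes a carbon-carbon triple bond (an alkyne).
(A) contains an ethynyl group (-C#CH), which satisfies every atom and bond constraint.
(B) has a vinyl group (-CH=CH2) but the C=C is a double bond; both carbons are CX3, not CX2.
(C) has a vinyl group (-CH=CH2) but the C=C is a double bond; both carbons are CX3, not CX2.
So the answer is (A).

A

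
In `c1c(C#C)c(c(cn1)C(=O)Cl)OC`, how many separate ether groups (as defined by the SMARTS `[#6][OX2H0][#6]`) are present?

1

[#6][OX2H0][#6] is the SMARTS for an ether: an aliphatic oxygen bridging two carbons with no H on the oxygen.
Exactly one fragment in the molecule meets all constraints, giving 1 match.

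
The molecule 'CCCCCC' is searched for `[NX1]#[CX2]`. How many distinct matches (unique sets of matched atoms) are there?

[NX1]#[CX2] is the SMARTS for a nitrile: a nitrogen triple-bonded to a two-connected carbon.
No fragment in the molecule satisfies every constraint, giving 0 matches.

0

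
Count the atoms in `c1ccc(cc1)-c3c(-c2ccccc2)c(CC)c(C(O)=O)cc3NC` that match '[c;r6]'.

The query [c;r6] means: aromatic carbon that belongs to a six-membered ring.
Check the 25 heavy atoms by environment: 18× c (aromatic, in 6-ring) → match; 4× C (acyclic) → no; 2× O (acyclic) → no; 1× N (acyclic) → no.
That gives 18 matching atoms.

18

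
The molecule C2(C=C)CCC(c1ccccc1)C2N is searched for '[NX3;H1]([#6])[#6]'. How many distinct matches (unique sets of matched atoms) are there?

[NX3;H1]([#6])[#6] is the SMARTS for a secondary amine: a trivalent nitrogen with one H, bonded to two carbons.
The molecule has a primary amino group (-NH2), but the nitrogen has H2 and only one carbon neighbour; nothing else fits, so there are 0 matches.

0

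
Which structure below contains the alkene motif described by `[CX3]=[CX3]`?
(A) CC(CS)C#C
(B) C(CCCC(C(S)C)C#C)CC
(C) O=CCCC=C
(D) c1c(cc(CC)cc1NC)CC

[CX3]=[CX3] describes a non-aromatic C=C double bond between two sp2 carbons (an alkene).
(A) has an ethynyl group (-C#CH) but the C-C bond is a triple bond, not a double bond.
(B) has an ethynyl group (-C#CH) but the C-C bond is a triple bond, not a double bond.
(C) contains a vinyl group (-CH=CH2), which satisfies every atom and bond constraint.
(D) has an ethyl group (-CH2CH3) but its C-C bond is a single bond between CX4 carbons, not CX3=CX3.
So the answer is (C).

C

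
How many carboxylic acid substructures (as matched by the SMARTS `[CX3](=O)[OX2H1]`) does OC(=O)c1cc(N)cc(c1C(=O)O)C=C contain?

2

[CX3](=O)[OX2H1] is the SMARTS for a carboxylic acid: an sp2 carbon double-bonded to O and single-bonded to an -OH oxygen.
The molecule carries 2 separate instances of a carboxylic acid group (-C(=O)OH) meeting every constraint; each maps to a distinct set of atoms, giving 2 matches.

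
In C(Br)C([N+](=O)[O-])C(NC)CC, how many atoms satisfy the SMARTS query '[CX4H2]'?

2

The query [CX4H2] means: sp3 carbon (X4) with exactly two hydrogens.
Check the 11 heavy atoms by environment: 2× C (H2, X4) → match; 2× C (H1, X4) → no; 2× C (H3, X4) → no; 1× N (H1, X3) → no; 1× N (charge +1, H0, X3) → no; 1× O (charge -1, H0, X1) → no; 1× O (H0, X1) → no; 1× Br (H0, X1) → no.
That gives 2 matching atoms.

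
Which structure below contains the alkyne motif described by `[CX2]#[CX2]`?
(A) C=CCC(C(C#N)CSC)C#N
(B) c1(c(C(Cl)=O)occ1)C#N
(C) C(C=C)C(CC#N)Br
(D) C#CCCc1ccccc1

D

[CX2]#[CX2] describes a carbon-carbon triple bond (an alkyne).
(A) has a nitrile (-C#N) but the triple bond is C#N, not C#C.
(B) has a nitrile (-C#N) but the triple bond is C#N, not C#C.
(C) has a nitrile (-C#N) but the triple bond is C#N, not C#C.
(D) contains an ethynyl group (-C#CH), which satisfies every atom and bond constraint.
So the answer is (D).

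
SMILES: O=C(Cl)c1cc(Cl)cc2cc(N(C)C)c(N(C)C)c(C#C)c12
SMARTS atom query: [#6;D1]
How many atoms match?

The query [#6;D1] means: carbon bonded to exactly one heavy atom.
Check the 22 heavy atoms by environment: 7× c (aromatic, D3) → no; 3× c (aromatic, D2) → no; 1× C (D2) → no; 5× C (D1) → match; 2× N (D3) → no; 1× C (D3) → no; 1× O (D1) → no; 2× Cl (D1) → no.
That gives 5 matching atoms.

5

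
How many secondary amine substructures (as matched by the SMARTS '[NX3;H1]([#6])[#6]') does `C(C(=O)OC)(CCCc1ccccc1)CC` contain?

[NX3;H1]([#6])[#6] is the SMARTS for a secondary amine: a trivalent nitrogen with one H, bonded to two carbons.
No fragment in the molecule satisfies every constraint, giving 0 matches.

0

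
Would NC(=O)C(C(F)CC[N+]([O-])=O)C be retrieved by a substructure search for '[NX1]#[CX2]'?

The pattern [NX1]#[CX2] describes a nitrogen triple-bonded to a two-connected carbon — a nitrile.
The closest candidate here is a primary amide (-C(=O)NH2), but the nitrogen is NX3, not NX1. No other fragment satisfies the full query, so there is no match.

No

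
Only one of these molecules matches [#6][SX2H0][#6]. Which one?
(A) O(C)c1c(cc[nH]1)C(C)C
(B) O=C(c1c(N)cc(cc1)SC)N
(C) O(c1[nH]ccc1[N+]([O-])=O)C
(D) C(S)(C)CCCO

B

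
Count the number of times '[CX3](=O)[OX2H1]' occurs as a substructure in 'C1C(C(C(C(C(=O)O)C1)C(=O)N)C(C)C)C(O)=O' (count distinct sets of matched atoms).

[CX3](=O)[OX2H1] is the SMARTS for a carboxylic acid: an sp2 carbon double-bonded to O and single-bonded to an -OH oxygen.
The molecule carries 2 separate instances of a carboxylic acid group (-C(=O)OH) meeting every constraint; each maps to a distinct set of atoms, giving 2 matches.

2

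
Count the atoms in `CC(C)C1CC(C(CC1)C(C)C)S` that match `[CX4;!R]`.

6

The query [CX4;!R] means: aliphatic carbon with four total connections, not in a ring.
Check the 13 heavy atoms by environment: 6× C (X4, in 6-ring) → no; 6× C (X4, acyclic) → match; 1× S (X2, acyclic) → no.
That gives 6 matching atoms.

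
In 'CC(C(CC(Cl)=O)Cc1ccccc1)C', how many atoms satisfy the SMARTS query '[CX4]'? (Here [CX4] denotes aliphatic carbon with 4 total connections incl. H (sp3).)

6

The query [CX4] means: C with X4: aliphatic carbon with exactly 4 total connections (bonds + H).
Check the 15 heavy atoms by environment: 6× C (X4) → match; 1× C (X3) → no; 1× O (X1) → no; 1× Cl (X1) → no; 6× c (aromatic, X3) → no.
That gives 6 matching atoms.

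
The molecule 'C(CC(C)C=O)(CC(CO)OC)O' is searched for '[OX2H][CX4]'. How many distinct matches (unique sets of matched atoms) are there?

[OX2H][CX4] is the SMARTS for an aliphatic alcohol: a hydroxyl oxygen bound to an sp3 (X4) carbon.
The molecule carries 2 separate instances of a hydroxyl group (-OH) meeting every constraint; each maps to a distinct set of atoms, giving 2 matches.

2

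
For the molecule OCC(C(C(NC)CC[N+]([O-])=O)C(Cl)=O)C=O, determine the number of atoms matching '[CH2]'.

The query [CH2] means: aliphatic carbon with exactly two hydrogens.
Check the 17 heavy atoms by environment: 3× C (H2) → match; 4× C (H1) → no; 3× O (H0) → no; 1× C (H0) → no; 1× Cl (H0) → no; 1× N (charge +1, H0) → no; 1× O (charge -1, H0) → no; 1× O (H1) → no; 1× N (H1) → no; 1× C (H3) → no.
That gives 3 matching atoms.

3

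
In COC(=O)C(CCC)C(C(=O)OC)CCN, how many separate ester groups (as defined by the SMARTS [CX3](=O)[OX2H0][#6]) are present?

[CX3](=O)[OX2H0][#6] is the SMARTS for an ester: a carbonyl carbon bonded to an oxygen that is itself bonded to carbon (no H on that O).
The molecule carries 2 separate instances of a methyl-ester group (-C(=O)OCH3) meeting every constraint; each maps to a distinct set of atoms, giving 2 matches.

2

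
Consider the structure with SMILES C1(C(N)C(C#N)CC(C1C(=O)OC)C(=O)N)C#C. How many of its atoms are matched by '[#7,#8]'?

6

The query [#7,#8] means: nitrogen or oxygen (comma = OR).
Check the 18 heavy atoms by environment: 12× C → no; 3× N → match; 3× O → match.
Summing the matching environments: 3 + 3 = 6 matching atoms.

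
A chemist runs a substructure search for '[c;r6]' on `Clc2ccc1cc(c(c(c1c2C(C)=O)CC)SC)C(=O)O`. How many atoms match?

10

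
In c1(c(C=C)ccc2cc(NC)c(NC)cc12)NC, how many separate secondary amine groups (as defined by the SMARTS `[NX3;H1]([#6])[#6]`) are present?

[NX3;H1]([#6])[#6] is the SMARTS for a secondary amine: a trivalent nitrogen with one H, bonded to two carbons.
The molecule carries 3 separate instances of an N-methylamino group (-NHCH3) meeting every constraint; each maps to a distinct set of atoms, giving 3 matches.

3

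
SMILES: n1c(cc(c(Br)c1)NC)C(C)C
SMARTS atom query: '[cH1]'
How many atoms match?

Check the 12 heavy atoms by environment: 1× n (aromatic, H0) → no; 2× c (aromatic, H1) → match; 3× c (aromatic, H0) → no; 1× Br (H0) → no; 1× N (H1) → no; 3× C (H3) → no; 1× C (H1) → no.
That gives 2 matching atoms.

2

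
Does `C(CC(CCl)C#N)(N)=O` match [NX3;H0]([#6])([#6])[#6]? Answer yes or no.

The pattern [NX3;H0]([#6])([#6])[#6] describes a trivalent nitrogen with no H, bonded to three carbons — a tertiary amine.
The closest candidate here is a primary amide (-C(=O)NH2), but the amide nitrogen has H2 and only one carbon neighbour. No other fragment satisfies the full query, so there is no match.

No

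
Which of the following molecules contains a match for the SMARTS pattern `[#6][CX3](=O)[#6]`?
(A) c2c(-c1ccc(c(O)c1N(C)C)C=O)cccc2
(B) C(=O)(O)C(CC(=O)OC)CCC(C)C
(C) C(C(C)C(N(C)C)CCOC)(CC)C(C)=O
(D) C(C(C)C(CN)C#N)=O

C

[#6][CX3](=O)[#6] describes a carbonyl carbon (no H) flanked by two carbons (a ketone).
(A) has an aldehyde (-CHO) but the carbonyl carbon has H1, so it is not flanked by two carbons.
(B) has a carboxylic acid group (-C(=O)OH) but one neighbour of the carbonyl carbon is O, not C.
(C) contains an acetyl/ketone group (-C(=O)CH3), which satisfies every atom and bond constraint.
(D) has an aldehyde (-CHO) but the carbonyl carbon has H1, so it is not flanked by two carbons.
So the answer is (C).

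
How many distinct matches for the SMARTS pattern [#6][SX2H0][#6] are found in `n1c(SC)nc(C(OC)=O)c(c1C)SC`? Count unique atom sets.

[#6][SX2H0][#6] is the SMARTS for a thioether: an aliphatic sulfur bridging two carbons with no H on the sulfur.
The molecule carries 2 separate instances of a methylthio ether (-SCH3) meeting every constraint; each maps to a distinct set of atoms, giving 2 matches.

2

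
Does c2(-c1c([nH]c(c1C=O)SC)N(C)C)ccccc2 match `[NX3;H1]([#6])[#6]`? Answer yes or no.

The pattern [NX3;H1]([#6])[#6] describes a trivalent nitrogen with one H, bonded to two carbons — a secondary amine.
The closest candidate here is a dimethylamino group (-N(CH3)2), but the nitrogen has H0, not H1. No other fragment satisfies the full query, so there is no match.

No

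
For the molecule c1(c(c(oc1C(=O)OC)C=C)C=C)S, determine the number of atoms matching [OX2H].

0

The query [OX2H] means: aliphatic oxygen with two connections, one of which is H — an -OH oxygen.
Check the 14 heavy atoms by environment: 1× o (aromatic, H0, X2) → no; 4× c (aromatic, H0, X3) → no; 1× C (H0, X3) → no; 1× O (H0, X1) → no; 1× O (H0, X2) → no; 1× C (H3, X4) → no; 2× C (H1, X3) → no; 2× C (H2, X3) → no; 1× S (H1, X2) → no.
No environment satisfies the query, so 0 matching atoms.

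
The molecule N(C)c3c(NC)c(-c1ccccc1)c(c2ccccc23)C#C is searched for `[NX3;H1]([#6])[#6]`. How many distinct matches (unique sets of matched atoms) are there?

2

[NX3;H1]([#6])[#6] is the SMARTS for a secondary amine: a trivalent nitrogen with one H, bonded to two carbons.
The molecule carries 2 separate instances of an N-methylamino group (-NHCH3) meeting every constraint; each maps to a distinct set of atoms, giving 2 matches.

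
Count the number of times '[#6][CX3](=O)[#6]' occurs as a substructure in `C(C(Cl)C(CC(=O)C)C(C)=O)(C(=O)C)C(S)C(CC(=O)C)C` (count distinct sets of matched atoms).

4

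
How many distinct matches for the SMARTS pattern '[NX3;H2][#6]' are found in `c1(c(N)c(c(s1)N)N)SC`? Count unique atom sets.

3

[NX3;H2][#6] is the SMARTS for a primary amine: a trivalent nitrogen with two H attached to carbon.
The molecule carries 3 separate instances of a primary amino group (-NH2) meeting every constraint; each maps to a distinct set of atoms, giving 3 matches.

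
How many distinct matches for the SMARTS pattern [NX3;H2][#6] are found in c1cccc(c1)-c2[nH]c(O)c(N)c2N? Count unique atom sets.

2

[NX3;H2][#6] is the SMARTS for a primary amine: a trivalent nitrogen with two H attached to carbon.
The molecule carries 2 separate instances of a primary amino group (-NH2) meeting every constraint; each maps to a distinct set of atoms, giving 2 matches.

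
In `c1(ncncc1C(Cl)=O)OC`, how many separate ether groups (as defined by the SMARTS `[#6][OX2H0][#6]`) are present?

1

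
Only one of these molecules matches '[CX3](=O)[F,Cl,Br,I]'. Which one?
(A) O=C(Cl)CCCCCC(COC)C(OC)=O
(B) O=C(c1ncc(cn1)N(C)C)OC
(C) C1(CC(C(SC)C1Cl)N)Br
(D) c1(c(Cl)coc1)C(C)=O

A

[CX3](=O)[F,Cl,Br,I] describes a carbonyl carbon bonded to a halogen (an acyl halide).
(A) contains an acyl chloride (-C(=O)Cl), which satisfies every atom and bond constraint.
(B) has a methyl-ester group (-C(=O)OCH3) but the carbonyl is bonded to -O-C, not to a halogen.
(C) has a chloro substituent but the Cl is not on a carbonyl carbon.
(D) has a chloro substituent but the Cl is not on a carbonyl carbon.
So the answer is (A).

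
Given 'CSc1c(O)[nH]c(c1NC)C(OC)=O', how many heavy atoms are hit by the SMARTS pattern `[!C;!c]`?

6

The query [!C;!c] means: neither aliphatic nor aromatic carbon — same as [!#6].
Check the 14 heavy atoms by environment: 1× n (aromatic) → match; 4× c (aromatic) → no; 4× C → no; 3× O → match; 1× S → match; 1× N → match.
Summing the matching environments: 1 + 3 + 1 + 1 = 6 matching atoms.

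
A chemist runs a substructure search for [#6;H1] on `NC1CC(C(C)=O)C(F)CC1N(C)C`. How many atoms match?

4

Check the 14 heavy atoms by environment: 4× C (H1) → match; 2× C (H2) → no; 1× N (H0) → no; 3× C (H3) → no; 1× F (H0) → no; 1× C (H0) → no; 1× O (H0) → no; 1× N (H2) → no.
That gives 4 matching atoms.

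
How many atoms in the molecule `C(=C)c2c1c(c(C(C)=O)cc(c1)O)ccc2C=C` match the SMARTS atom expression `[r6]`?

10

The query [r6] means: r6 matches atoms in a six-membered ring.
Check the 18 heavy atoms by environment: 10× c (aromatic, in 6-ring) → match; 6× C (acyclic) → no; 2× O (acyclic) → no.
That gives 10 matching atoms.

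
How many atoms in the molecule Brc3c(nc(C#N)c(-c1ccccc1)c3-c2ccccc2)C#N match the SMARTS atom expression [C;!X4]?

The query [C;!X4] means: aliphatic carbon that does not have four total connections.
Check the 23 heavy atoms by environment: 1× n (aromatic, X2) → no; 17× c (aromatic, X3) → no; 1× Br (X1) → no; 2× C (X2) → match; 2× N (X1) → no.
That gives 2 matching atoms.

2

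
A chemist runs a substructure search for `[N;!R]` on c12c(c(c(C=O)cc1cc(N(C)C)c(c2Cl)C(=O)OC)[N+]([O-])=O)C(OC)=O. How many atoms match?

The query [N;!R] means: aliphatic nitrogen not in a ring.
Check the 27 heavy atoms by environment: 10× c (aromatic, in 6-ring) → no; 1× N (acyclic) → match; 7× C (acyclic) → no; 6× O (acyclic) → no; 1× N (charge +1, acyclic) → match; 1× O (charge -1, acyclic) → no; 1× Cl (acyclic) → no.
Summing the matching environments: 1 + 1 = 2 matching atoms.

2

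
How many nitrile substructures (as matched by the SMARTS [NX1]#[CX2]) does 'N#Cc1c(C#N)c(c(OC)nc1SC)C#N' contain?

[NX1]#[CX2] is the SMARTS for a nitrile: a nitrogen triple-bonded to a two-connected carbon.
The molecule carries 3 separate instances of a nitrile (-C#N) meeting every constraint; each maps to a distinct set of atoms, giving 3 matches.

3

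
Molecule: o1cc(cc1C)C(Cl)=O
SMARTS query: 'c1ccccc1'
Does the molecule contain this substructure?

No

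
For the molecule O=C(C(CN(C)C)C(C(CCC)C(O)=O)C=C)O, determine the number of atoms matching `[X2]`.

2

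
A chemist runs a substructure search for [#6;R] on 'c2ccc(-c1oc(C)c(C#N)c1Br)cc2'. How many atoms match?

Check the 15 heavy atoms by environment: 1× o (aromatic, in 5-ring) → no; 4× c (aromatic, in 5-ring) → match; 2× C (acyclic) → no; 1× Br (acyclic) → no; 1× N (acyclic) → no; 6× c (aromatic, in 6-ring) → match.
Summing the matching environments: 4 + 6 = 10 matching atoms.

10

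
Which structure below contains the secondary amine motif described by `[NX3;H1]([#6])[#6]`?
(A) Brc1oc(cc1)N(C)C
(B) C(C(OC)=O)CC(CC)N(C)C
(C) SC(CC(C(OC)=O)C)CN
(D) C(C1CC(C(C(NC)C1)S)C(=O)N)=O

D

[NX3;H1]([#6])[#6] describes a trivalent nitrogen with one H, bonded to two carbons (a secondary amine).
(A) has a dimethylamino group (-N(CH3)2) but the nitrogen has H0, not H1.
(B) has a dimethylamino group (-N(CH3)2) but the nitrogen has H0, not H1.
(C) has a primary amino group (-NH2) but the nitrogen has H2 and only one carbon neighbour.
(D) contains an N-methylamino group (-NHCH3), which satisfies every atom and bond constraint.
So the answer is (D).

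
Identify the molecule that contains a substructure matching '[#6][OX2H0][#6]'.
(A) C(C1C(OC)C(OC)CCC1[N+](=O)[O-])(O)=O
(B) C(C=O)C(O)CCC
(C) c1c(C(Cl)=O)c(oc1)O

[#6][OX2H0][#6] describes an aliphatic oxygen bridging two carbons with no H on the oxygen (an ether).
(A) contains a methoxy ether (-OCH3), which satisfies every atom and bond constraint.
(B) has a hydroxyl group (-OH) but the oxygen has H1, not H0 bridging two carbons.
(C) has a hydroxyl group (-OH) but the oxygen has H1, not H0 bridging two carbons.
So the answer is (A).

A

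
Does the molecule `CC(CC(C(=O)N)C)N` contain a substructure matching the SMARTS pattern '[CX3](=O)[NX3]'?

Yes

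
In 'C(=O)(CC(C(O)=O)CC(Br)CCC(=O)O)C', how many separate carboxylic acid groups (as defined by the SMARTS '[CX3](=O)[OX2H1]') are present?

2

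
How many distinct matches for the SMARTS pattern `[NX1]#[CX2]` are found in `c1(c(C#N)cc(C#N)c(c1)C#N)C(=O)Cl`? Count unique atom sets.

3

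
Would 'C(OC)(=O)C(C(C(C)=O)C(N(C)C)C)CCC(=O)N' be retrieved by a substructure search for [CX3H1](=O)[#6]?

No

The pattern [CX3H1](=O)[#6] describes an sp2 carbon with one H, double-bonded to O and single-bonded to carbon — an aldehyde.
The closest candidate here is a methyl-ester group (-C(=O)OCH3), but the carbonyl carbon has H0, not H1. No other fragment satisfies the full query, so there is no match.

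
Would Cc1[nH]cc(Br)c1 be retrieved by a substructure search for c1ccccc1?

No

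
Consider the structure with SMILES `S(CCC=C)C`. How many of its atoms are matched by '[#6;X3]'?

2

The query [#6;X3] means: any carbon (aromatic or not) with three total connections.
Check the 6 heavy atoms by environment: 3× C (X4) → no; 1× S (X2) → no; 2× C (X3) → match.
That gives 2 matching atoms.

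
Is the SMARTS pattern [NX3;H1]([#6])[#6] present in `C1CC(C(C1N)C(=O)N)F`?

No

The pattern [NX3;H1]([#6])[#6] describes a trivalent nitrogen with one H, bonded to two carbons — a secondary amine.
The closest candidate here is a primary amino group (-NH2), but the nitrogen has H2 and only one carbon neighbour. No other fragment satisfies the full query, so there is no match.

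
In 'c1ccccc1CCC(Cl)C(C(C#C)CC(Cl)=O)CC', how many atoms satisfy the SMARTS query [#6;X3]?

7

The query [#6;X3] means: any carbon (aromatic or not) with three total connections.
Check the 20 heavy atoms by environment: 8× C (X4) → no; 2× C (X2) → no; 2× Cl (X1) → no; 6× c (aromatic, X3) → match; 1× C (X3) → match; 1× O (X1) → no.
Summing the matching environments: 6 + 1 = 7 matching atoms.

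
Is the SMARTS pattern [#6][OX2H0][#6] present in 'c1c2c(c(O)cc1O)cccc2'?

No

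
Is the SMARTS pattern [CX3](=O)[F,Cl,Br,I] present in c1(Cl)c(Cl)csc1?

The pattern [CX3](=O)[F,Cl,Br,I] describes a carbonyl carbon bonded to a halogen — an acyl halide.
The closest candidate here is a chloro substituent, but the Cl is not on a carbonyl carbon. No other fragment satisfies the full query, so there is no match.

No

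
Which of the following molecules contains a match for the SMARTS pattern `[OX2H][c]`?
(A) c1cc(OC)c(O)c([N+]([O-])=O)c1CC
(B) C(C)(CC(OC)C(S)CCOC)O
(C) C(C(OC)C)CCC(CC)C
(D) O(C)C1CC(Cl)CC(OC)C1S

A

[OX2H][c] describes a hydroxyl oxygen attached to an aromatic carbon (a phenol).
(A) contains a hydroxyl group (-OH), which satisfies every atom and bond constraint.
(B) has a hydroxyl group (-OH) but the -OH is on an aliphatic carbon, not an aromatic c.
(C) has a methoxy ether (-OCH3) but the oxygen has H0, not H1.
(D) has a methoxy ether (-OCH3) but the oxygen has H0, not H1.
So the answer is (A).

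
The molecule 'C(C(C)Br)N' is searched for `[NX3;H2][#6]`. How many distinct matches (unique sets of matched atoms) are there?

1

[NX3;H2][#6] is the SMARTS for a primary amine: a trivalent nitrogen with two H attached to carbon.
Exactly one fragment in the molecule meets all constraints, giving 1 match.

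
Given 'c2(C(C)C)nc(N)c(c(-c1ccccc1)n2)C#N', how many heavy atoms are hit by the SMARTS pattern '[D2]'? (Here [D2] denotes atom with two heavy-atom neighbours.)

The query [D2] means: atom with exactly two heavy-atom neighbours.
Check the 18 heavy atoms by environment: 2× n (aromatic, D2) → match; 5× c (aromatic, D3) → no; 5× c (aromatic, D2) → match; 2× N (D1) → no; 1× C (D3) → no; 2× C (D1) → no; 1× C (D2) → match.
Summing the matching environments: 2 + 5 + 1 = 8 matching atoms.

8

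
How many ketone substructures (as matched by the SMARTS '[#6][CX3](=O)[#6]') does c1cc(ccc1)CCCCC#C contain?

[#6][CX3](=O)[#6] is the SMARTS for a ketone: a carbonyl carbon (no H) flanked by two carbons.
No fragment in the molecule satisfies every constraint, giving 0 matches.

0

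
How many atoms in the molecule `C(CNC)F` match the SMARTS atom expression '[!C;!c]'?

2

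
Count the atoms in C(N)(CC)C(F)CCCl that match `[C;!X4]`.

The query [C;!X4] means: aliphatic carbon that does not have four total connections.
Check the 9 heavy atoms by environment: 6× C (X4) → no; 1× F (X1) → no; 1× Cl (X1) → no; 1× N (X3) → no.
No environment satisfies the query, so 0 matching atoms.

0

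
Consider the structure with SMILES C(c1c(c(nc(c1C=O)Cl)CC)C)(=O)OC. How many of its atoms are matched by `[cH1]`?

0

Check the 16 heavy atoms by environment: 1× n (aromatic, H0) → no; 5× c (aromatic, H0) → no; 1× C (H2) → no; 3× C (H3) → no; 1× Cl (H0) → no; 1× C (H0) → no; 3× O (H0) → no; 1× C (H1) → no.
No environment satisfies the query, so 0 matching atoms.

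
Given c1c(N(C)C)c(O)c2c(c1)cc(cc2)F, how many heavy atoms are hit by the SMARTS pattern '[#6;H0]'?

5

The query [#6;H0] means: any carbon with no attached hydrogen.
Check the 15 heavy atoms by environment: 5× c (aromatic, H0) → match; 5× c (aromatic, H1) → no; 1× O (H1) → no; 1× F (H0) → no; 1× N (H0) → no; 2× C (H3) → no.
That gives 5 matching atoms.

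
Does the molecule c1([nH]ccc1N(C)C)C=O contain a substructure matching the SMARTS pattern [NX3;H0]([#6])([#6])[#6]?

Yes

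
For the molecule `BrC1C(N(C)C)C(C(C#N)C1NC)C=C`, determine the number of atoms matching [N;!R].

The query [N;!R] means: aliphatic nitrogen not in a ring.
Check the 15 heavy atoms by environment: 5× C (in 5-ring) → no; 3× N (acyclic) → match; 6× C (acyclic) → no; 1× Br (acyclic) → no.
That gives 3 matching atoms.

3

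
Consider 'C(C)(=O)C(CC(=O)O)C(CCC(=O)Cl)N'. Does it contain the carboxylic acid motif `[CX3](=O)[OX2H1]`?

Yes

The pattern [CX3](=O)[OX2H1] describes an sp2 carbon double-bonded to O and single-bonded to an -OH oxygen — a carboxylic acid.
The molecule carries a carboxylic acid group (-C(=O)OH), whose atoms satisfy every constraint of the query, so the pattern matches.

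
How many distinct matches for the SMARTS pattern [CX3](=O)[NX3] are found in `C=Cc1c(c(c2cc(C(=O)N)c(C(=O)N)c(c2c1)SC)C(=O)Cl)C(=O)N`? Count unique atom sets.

[CX3](=O)[NX3] is the SMARTS for an amide: a carbonyl carbon bonded to a trivalent nitrogen.
The molecule carries 3 separate instances of a primary amide (-C(=O)NH2) meeting every constraint; each maps to a distinct set of atoms, giving 3 matches.

3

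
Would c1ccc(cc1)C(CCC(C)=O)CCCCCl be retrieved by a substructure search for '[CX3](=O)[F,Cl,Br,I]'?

No

The pattern [CX3](=O)[F,Cl,Br,I] describes a carbonyl carbon bonded to a halogen — an acyl halide.
The closest candidate here is a chloro substituent, but the Cl is not on a carbonyl carbon. No other fragment satisfies the full query, so there is no match.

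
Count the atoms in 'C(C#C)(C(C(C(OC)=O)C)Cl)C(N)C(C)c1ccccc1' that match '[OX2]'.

1

The query [OX2] means: aliphatic oxygen with two total connections — ether, hydroxyl, or ester single-bond O.
Check the 21 heavy atoms by environment: 8× C (X4) → no; 1× C (X3) → no; 1× O (X1) → no; 1× O (X2) → match; 2× C (X2) → no; 1× N (X3) → no; 1× Cl (X1) → no; 6× c (aromatic, X3) → no.
That gives 1 matching atom.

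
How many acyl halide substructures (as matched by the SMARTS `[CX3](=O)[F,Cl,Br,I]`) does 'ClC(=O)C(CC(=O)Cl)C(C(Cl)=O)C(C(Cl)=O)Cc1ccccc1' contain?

4

[CX3](=O)[F,Cl,Br,I] is the SMARTS for an acyl halide: a carbonyl carbon bonded to a halogen.
The molecule carries 4 separate instances of an acyl chloride (-C(=O)Cl) meeting every constraint; each maps to a distinct set of atoms, giving 4 matches.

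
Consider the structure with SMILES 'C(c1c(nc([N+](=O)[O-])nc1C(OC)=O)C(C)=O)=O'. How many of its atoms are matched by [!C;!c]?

The query [!C;!c] means: neither aliphatic nor aromatic carbon — same as [!#6].
Check the 18 heavy atoms by environment: 2× n (aromatic) → match; 4× c (aromatic) → no; 1× N (charge +1) → match; 1× O (charge -1) → match; 5× O → match; 5× C → no.
Summing the matching environments: 2 + 1 + 1 + 5 = 9 matching atoms.

9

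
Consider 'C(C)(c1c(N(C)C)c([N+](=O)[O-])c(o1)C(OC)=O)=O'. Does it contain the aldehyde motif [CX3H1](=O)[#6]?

The pattern [CX3H1](=O)[#6] describes an sp2 carbon with one H, double-bonded to O and single-bonded to carbon — an aldehyde.
The closest candidate here is a methyl-ester group (-C(=O)OCH3), but the carbonyl carbon has H0, not H1. No other fragment satisfies the full query, so there is no match.

No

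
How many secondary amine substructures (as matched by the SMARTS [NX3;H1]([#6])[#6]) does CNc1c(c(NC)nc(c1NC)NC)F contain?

4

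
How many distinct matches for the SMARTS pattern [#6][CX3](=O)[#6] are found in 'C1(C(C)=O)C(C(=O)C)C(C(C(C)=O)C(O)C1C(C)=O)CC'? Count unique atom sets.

[#6][CX3](=O)[#6] is the SMARTS for a ketone: a carbonyl carbon (no H) flanked by two carbons.
The molecule carries 4 separate instances of an acetyl/ketone group (-C(=O)CH3) meeting every constraint; each maps to a distinct set of atoms, giving 4 matches.

4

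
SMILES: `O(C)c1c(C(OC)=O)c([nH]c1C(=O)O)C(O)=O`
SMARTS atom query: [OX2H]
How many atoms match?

2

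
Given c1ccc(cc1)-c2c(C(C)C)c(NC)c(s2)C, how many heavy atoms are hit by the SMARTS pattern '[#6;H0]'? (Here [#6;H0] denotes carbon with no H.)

Check the 17 heavy atoms by environment: 1× s (aromatic, H0) → no; 5× c (aromatic, H0) → match; 1× C (H1) → no; 4× C (H3) → no; 1× N (H1) → no; 5× c (aromatic, H1) → no.
That gives 5 matching atoms.

5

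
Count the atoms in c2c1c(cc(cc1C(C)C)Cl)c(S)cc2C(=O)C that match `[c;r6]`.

10

The query [c;r6] means: aromatic carbon that belongs to a six-membered ring.
Check the 18 heavy atoms by environment: 10× c (aromatic, in 6-ring) → match; 5× C (acyclic) → no; 1× O (acyclic) → no; 1× Cl (acyclic) → no; 1× S (acyclic) → no.
That gives 10 matching atoms.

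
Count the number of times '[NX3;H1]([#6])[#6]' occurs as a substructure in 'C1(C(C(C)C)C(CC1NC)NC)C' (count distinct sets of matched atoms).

[NX3;H1]([#6])[#6] is the SMARTS for a secondary amine: a trivalent nitrogen with one H, bonded to two carbons.
The molecule carries 2 separate instances of an N-methylamino group (-NHCH3) meeting every constraint; each maps to a distinct set of atoms, giving 2 matches.

2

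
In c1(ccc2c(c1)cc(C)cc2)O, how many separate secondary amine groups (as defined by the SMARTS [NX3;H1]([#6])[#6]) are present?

[NX3;H1]([#6])[#6] is the SMARTS for a secondary amine: a trivalent nitrogen with one H, bonded to two carbons.
No fragment in the molecule satisfies every constraint, giving 0 matches.

0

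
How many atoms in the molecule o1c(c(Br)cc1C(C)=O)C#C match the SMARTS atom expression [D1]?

4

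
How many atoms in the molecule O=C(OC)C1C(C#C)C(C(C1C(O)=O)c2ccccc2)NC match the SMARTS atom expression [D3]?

The query [D3] means: atom with exactly three heavy-atom neighbours.
Check the 22 heavy atoms by environment: 7× C (D3) → match; 3× O (D1) → no; 1× O (D2) → no; 3× C (D1) → no; 1× C (D2) → no; 1× N (D2) → no; 1× c (aromatic, D3) → match; 5× c (aromatic, D2) → no.
Summing the matching environments: 7 + 1 = 8 matching atoms.

8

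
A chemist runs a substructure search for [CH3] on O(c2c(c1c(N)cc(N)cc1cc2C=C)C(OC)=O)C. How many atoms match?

2

The query [CH3] means: aliphatic carbon with exactly three hydrogens.
Check the 20 heavy atoms by environment: 7× c (aromatic, H0) → no; 3× c (aromatic, H1) → no; 3× O (H0) → no; 2× C (H3) → match; 2× N (H2) → no; 1× C (H1) → no; 1× C (H2) → no; 1× C (H0) → no.
That gives 2 matching atoms.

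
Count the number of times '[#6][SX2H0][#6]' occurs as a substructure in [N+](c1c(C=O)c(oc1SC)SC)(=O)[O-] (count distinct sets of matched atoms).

2

[#6][SX2H0][#6] is the SMARTS for a thioether: an aliphatic sulfur bridging two carbons with no H on the sulfur.
The molecule carries 2 separate instances of a methylthio ether (-SCH3) meeting every constraint; each maps to a distinct set of atoms, giving 2 matches.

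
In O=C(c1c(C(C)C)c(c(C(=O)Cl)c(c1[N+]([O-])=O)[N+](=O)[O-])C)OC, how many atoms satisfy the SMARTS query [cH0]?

Check the 23 heavy atoms by environment: 6× c (aromatic, H0) → match; 2× C (H0) → no; 5× O (H0) → no; 4× C (H3) → no; 1× Cl (H0) → no; 1× C (H1) → no; 2× N (charge +1, H0) → no; 2× O (charge -1, H0) → no.
That gives 6 matching atoms.

6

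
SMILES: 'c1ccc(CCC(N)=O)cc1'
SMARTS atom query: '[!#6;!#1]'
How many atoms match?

2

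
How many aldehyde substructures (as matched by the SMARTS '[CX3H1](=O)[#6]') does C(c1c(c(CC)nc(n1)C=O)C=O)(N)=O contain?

2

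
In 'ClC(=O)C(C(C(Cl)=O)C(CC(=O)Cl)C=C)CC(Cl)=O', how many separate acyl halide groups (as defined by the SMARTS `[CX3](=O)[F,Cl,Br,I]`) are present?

[CX3](=O)[F,Cl,Br,I] is the SMARTS for an acyl halide: a carbonyl carbon bonded to a halogen.
The molecule carries 4 separate instances of an acyl chloride (-C(=O)Cl) meeting every constraint; each maps to a distinct set of atoms, giving 4 matches.

4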